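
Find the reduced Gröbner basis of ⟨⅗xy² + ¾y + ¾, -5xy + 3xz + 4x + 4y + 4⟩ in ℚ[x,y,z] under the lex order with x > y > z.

G = {xy - ⅗xz - ⅘x - ⅘y - ⅘, xz² + 8/3xz + 16/9x + 20/9y² + 4/3yz + 269/36y + 4/3z + 21/4, y³ + 41/16y² - 15/16yz + 5/16y - 15/16z - 5/4}

f_1 = ⅗xy² + ¾y + ¾, LT = xy².
f_2 = -5xy + 3xz + 4x + 4y + 4, LT = xy.

S(f_1,f_2): lcm = xy². S = ⅗xyz + ⅘xy + ⅘y² + 41/20y + 5/4.
  leading term xyz: subtract (-3/25z)·f_2 from ⅗xyz + ⅘xy + ⅘y² + 41/20y + 5/4 → ⅘xy + 9/25xz² + 12/25xz + ⅘y² + 12/25yz + 41/20y + 12/25z + 5/4
  leading term xy: subtract (-4/25)·f_2 from ⅘xy + 9/25xz² + 12/25xz + ⅘y² + 12/25yz + 41/20y + 12/25z + 5/4 → 9/25xz² + 24/25xz + 16/25x + ⅘y² + 12/25yz + 269/100y + 12/25z + 189/100
  leading term xz²: no divisor's leading term divides it; move 9/25xz² to the remainder.
  leading term xz: no divisor's leading term divides it; move 24/25xz to the remainder.
  leading term x: no divisor's leading term divides it; move 16/25x to the remainder.
  leading term y²: no divisor's leading term divides it; move ⅘y² to the remainder.
  leading term yz: no divisor's leading term divides it; move 12/25yz to the remainder.
  leading term y: no divisor's leading term divides it; move 269/100y to the remainder.
  leading term z: no divisor's leading term divides it; move 12/25z to the remainder.
  leading term 1: no divisor's leading term divides it; move 189/100 to the remainder.
  remainder 9/25xz² + 24/25xz + 16/25x + ⅘y² + 12/25yz + 269/100y + 12/25z + 189/100 ≠ 0; add g_3 = 9/25xz² + 24/25xz + 16/25x + ⅘y² + 12/25yz + 269/100y + 12/25z + 189/100 to the basis.

S(f_1,g_3): lcm = xy²z². S = -8/3xy²z - 16/9xy² - 20/9y⁴ - 4/3y³z - 269/36y³ - 4/3y²z - 21/4y² + 5/4yz² + 5/4z².
  leading term xy²z: subtract (-40/9z)·f_1 from -8/3xy²z - 16/9xy² - 20/9y⁴ - 4/3y³z - 269/36y³ - 4/3y²z - 21/4y² + 5/4yz² + 5/4z² → -16/9xy² - 20/9y⁴ - 4/3y³z - 269/36y³ - 4/3y²z - 21/4y² + 5/4yz² + 10/3yz + 5/4z² + 10/3z
  leading term xy²: subtract (-80/27)·f_1 from -16/9xy² - 20/9y⁴ - 4/3y³z - 269/36y³ - 4/3y²z - 21/4y² + 5/4yz² + 10/3yz + 5/4z² + 10/3z → -20/9y⁴ - 4/3y³z - 269/36y³ - 4/3y²z - 21/4y² + 5/4yz² + 10/3yz + 20/9y + 5/4z² + 10/3z + 20/9
  leading term y⁴: no divisor's leading term divides it; move -20/9y⁴ to the remainder.
  leading term y³z: no divisor's leading term divides it; move -4/3y³z to the remainder.
  leading term y³: no divisor's leading term divides it; move -269/36y³ to the remainder.
  leading term y²z: no divisor's leading term divides it; move -4/3y²z to the remainder.
  leading term y²: no divisor's leading term divides it; move -21/4y² to the remainder.
  leading term yz²: no divisor's leading term divides it; move 5/4yz² to the remainder.
  leading term yz: no divisor's leading term divides it; move 10/3yz to the remainder.
  leading term y: no divisor's leading term divides it; move 20/9y to the remainder.
  leading term z²: no divisor's leading term divides it; move 5/4z² to the remainder.
  leading term z: no divisor's leading term divides it; move 10/3z to the remainder.
  leading term 1: no divisor's leading term divides it; move 20/9 to the remainder.
  remainder -20/9y⁴ - 4/3y³z - 269/36y³ - 4/3y²z - 21/4y² + 5/4yz² + 10/3yz + 20/9y + 5/4z² + 10/3z + 20/9 ≠ 0; add g_4 = -20/9y⁴ - 4/3y³z - 269/36y³ - 4/3y²z - 21/4y² + 5/4yz² + 10/3yz + 20/9y + 5/4z² + 10/3z + 20/9 to the basis.

S(f_2,g_3): lcm = xyz². S = -8/3xyz - 16/9xy - ⅗xz³ - ⅘xz² - 20/9y³ - 4/3y²z - 269/36y² - ⅘yz² - 4/3yz - 21/4y - ⅘z².
  leading term xyz: subtract (8/15z)·f_2 from -8/3xyz - 16/9xy - ⅗xz³ - ⅘xz² - 20/9y³ - 4/3y²z - 269/36y² - ⅘yz² - 4/3yz - 21/4y - ⅘z² → -16/9xy - ⅗xz³ - 12/5xz² - 32/15xz - 20/9y³ - 4/3y²z - 269/36y² - ⅘yz² - 52/15yz - 21/4y - ⅘z² - 32/15z
  leading term xy: subtract (16/45)·f_2 from -16/9xy - ⅗xz³ - 12/5xz² - 32/15xz - 20/9y³ - 4/3y²z - 269/36y² - ⅘yz² - 52/15yz - 21/4y - ⅘z² - 32/15z → -⅗xz³ - 12/5xz² - 16/5xz - 64/45x - 20/9y³ - 4/3y²z - 269/36y² - ⅘yz² - 52/15yz - 1201/180y - ⅘z² - 32/15z - 64/45
  leading term xz³: subtract (-5/3z)·g_3 from -⅗xz³ - 12/5xz² - 16/5xz - 64/45x - 20/9y³ - 4/3y²z - 269/36y² - ⅘yz² - 52/15yz - 1201/180y - ⅘z² - 32/15z - 64/45 → -⅘xz² - 32/15xz - 64/45x - 20/9y³ - 269/36y² + 61/60yz - 1201/180y + 61/60z - 64/45
  leading term xz²: subtract (-20/9)·g_3 from -⅘xz² - 32/15xz - 64/45x - 20/9y³ - 269/36y² + 61/60yz - 1201/180y + 61/60z - 64/45 → -20/9y³ - 205/36y² + 25/12yz - 25/36y + 25/12z + 25/9
  leading term y³: no divisor's leading term divides it; move -20/9y³ to the remainder.
  leading term y²: no divisor's leading term divides it; move -205/36y² to the remainder.
  leading term yz: no divisor's leading term divides it; move 25/12yz to the remainder.
  leading term y: no divisor's leading term divides it; move -25/36y to the remainder.
  leading term z: no divisor's leading term divides it; move 25/12z to the remainder.
  leading term 1: no divisor's leading term divides it; move 25/9 to the remainder.
  remainder -20/9y³ - 205/36y² + 25/12yz - 25/36y + 25/12z + 25/9 ≠ 0; add g_5 = -20/9y³ - 205/36y² + 25/12yz - 25/36y + 25/12z + 25/9 to the basis.

The other S-polynomials (S(f_1,g_4), S(f_2,g_4), S(g_3,g_4), S(f_1,g_5), S(f_2,g_5), S(g_3,g_5), S(g_4,g_5)) all reduce to 0 modulo the current basis, so we have a Gröbner basis.
Inter-reduce: drop elements whose leading term is divisible by another's, tail-reduce, and make monic.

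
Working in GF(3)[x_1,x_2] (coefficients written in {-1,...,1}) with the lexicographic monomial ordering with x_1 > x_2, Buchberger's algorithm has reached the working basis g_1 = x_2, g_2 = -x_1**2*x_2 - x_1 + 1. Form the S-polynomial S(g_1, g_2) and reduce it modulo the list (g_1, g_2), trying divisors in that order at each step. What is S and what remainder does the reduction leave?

lcm(LM(g_1), LM(g_2)) = x_1**2*x_2.
S = (lcm/LT(g_1))·g_1 − (lcm/LT(g_2))·g_2 = -x_1 + 1.
Reduce S modulo (g_1, g_2) in that order:
  leading term x_1: no divisor's leading term divides it; move -x_1 to the remainder.
  leading term 1: no divisor's leading term divides it; move 1 to the remainder.
The remainder -x_1 + 1 is nonzero, so it would be added as the next basis element.

S(g_1, g_2) = -x_1 + 1; remainder on division = -x_1 + 1.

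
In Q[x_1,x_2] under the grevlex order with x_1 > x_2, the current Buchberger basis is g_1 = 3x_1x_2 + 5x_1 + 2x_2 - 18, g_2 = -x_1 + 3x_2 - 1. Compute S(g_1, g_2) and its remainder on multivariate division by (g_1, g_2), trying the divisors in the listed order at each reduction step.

S(g_1, g_2) = 3x_2^{2} + \tfrac{5}{3}x_1 - \tfrac{1}{3}x_2 - 6; remainder on division = 3x_2^{2} + \tfrac{14}{3}x_2 - \tfrac{23}{3}.

lcm(LM(g_1), LM(g_2)) = x_1x_2.
S = (lcm/LT(g_1))·g_1 − (lcm/LT(g_2))·g_2 = 3x_2^{2} + \tfrac{5}{3}x_1 - \tfrac{1}{3}x_2 - 6.
Reduce S modulo (g_1, g_2) in that order:
  leading term x_2^{2}: no divisor's leading term divides it; move 3x_2^{2} to the remainder.
  leading term x_1: subtract (-\tfrac{5}{3})·g_2 from \tfrac{5}{3}x_1 - \tfrac{1}{3}x_2 - 6 → \tfrac{14}{3}x_2 - \tfrac{23}{3}
  leading term x_2: no divisor's leading term divides it; move \tfrac{14}{3}x_2 to the remainder.
  leading term 1: no divisor's leading term divides it; move -\tfrac{23}{3} to the remainder.
The remainder 3x_2^{2} + \tfrac{14}{3}x_2 - \tfrac{23}{3} is nonzero, so it would be added as the next basis element.
An S-polynomial is built so that the two leading terms cancel; whether anything survives reduction is exactly the Gröbner-basis criterion.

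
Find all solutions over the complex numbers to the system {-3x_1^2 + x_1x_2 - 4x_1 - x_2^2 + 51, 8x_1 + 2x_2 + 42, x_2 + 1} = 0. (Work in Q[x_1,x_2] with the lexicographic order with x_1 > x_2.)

{(-5, -1)}

Compute a lex Gröbner basis by Buchberger's algorithm.
f_1 = -3x_1^2 + x_1x_2 - 4x_1 - x_2^2 + 51, LT = x_1^2.
f_2 = 8x_1 + 2x_2 + 42, LT = x_1.
f_3 = x_2 + 1, LT = x_2.

S(f_1,f_2): lcm = x_1^2. S = -7/12x_1x_2 - 47/12x_1 + 1/3x_2^2 - 17.
  leading term x_1x_2: subtract (-7/96x_2)·f_2 from -7/12x_1x_2 - 47/12x_1 + 1/3x_2^2 - 17 → -47/12x_1 + 23/48x_2^2 + 49/16x_2 - 17
  leading term x_1: subtract (-47/96)·f_2 from -47/12x_1 + 23/48x_2^2 + 49/16x_2 - 17 → 23/48x_2^2 + 97/24x_2 + 57/16
  leading term x_2^2: subtract (23/48x_2)·f_3 from 23/48x_2^2 + 97/24x_2 + 57/16 → 57/16x_2 + 57/16
  leading term x_2: subtract (57/16)·f_3 from 57/16x_2 + 57/16 → 0
  remainder 0.

S(f_1,f_3): leading monomials are coprime, so the S-polynomial reduces to 0 (Buchberger's first criterion).
S(f_2,f_3): leading monomials are coprime, so the S-polynomial reduces to 0 (Buchberger's first criterion).
Every S-polynomial of the final basis reduces to 0, so we have a Gröbner basis.
Inter-reduce: drop elements whose leading term is divisible by another's, tail-reduce, and make monic.
Reduced Gröbner basis: {x_1 + 5, x_2 + 1}.

The lex basis is triangular: the last element involves only x_2. Solving x_2 + 1 = 0 gives x_2 ∈ {-1}; substituting each value into the earlier elements determines the remaining variables.
  x_2 = -1: the earlier basis element becomes x_1 + 5 = 0, giving x_1 = -5 — point (-5, -1).
Substituting each solution back into the original system confirms all equations vanish.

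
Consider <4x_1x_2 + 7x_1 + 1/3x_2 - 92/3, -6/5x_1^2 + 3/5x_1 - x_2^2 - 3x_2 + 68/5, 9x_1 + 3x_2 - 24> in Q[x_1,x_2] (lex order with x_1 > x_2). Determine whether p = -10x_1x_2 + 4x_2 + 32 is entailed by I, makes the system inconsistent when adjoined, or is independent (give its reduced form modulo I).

First compute the reduced Gröbner basis of I by Buchberger's algorithm.
f_1 = 4x_1x_2 + 7x_1 + 1/3x_2 - 92/3, LT = x_1x_2.
f_2 = -6/5x_1^2 + 3/5x_1 - x_2^2 - 3x_2 + 68/5, LT = x_1^2.
f_3 = 9x_1 + 3x_2 - 24, LT = x_1.

S(f_1,f_2): lcm = x_1^2x_2. S = 7/4x_1^2 + 7/12x_1x_2 - 23/3x_1 - 5/6x_2^3 - 5/2x_2^2 + 34/3x_2.
  leading term x_1^2: subtract (-35/24)·f_2 from 7/4x_1^2 + 7/12x_1x_2 - 23/3x_1 - 5/6x_2^3 - 5/2x_2^2 + 34/3x_2 → 7/12x_1x_2 - 163/24x_1 - 5/6x_2^3 - 95/24x_2^2 + 167/24x_2 + 119/6
  leading term x_1x_2: subtract (7/48)·f_1 from 7/12x_1x_2 - 163/24x_1 - 5/6x_2^3 - 95/24x_2^2 + 167/24x_2 + 119/6 → -125/16x_1 - 5/6x_2^3 - 95/24x_2^2 + 995/144x_2 + 875/36
  leading term x_1: subtract (-125/144)·f_3 from -125/16x_1 - 5/6x_2^3 - 95/24x_2^2 + 995/144x_2 + 875/36 → -5/6x_2^3 - 95/24x_2^2 + 685/72x_2 + 125/36
  leading term x_2^3: no divisor's leading term divides it; move -5/6x_2^3 to the remainder.
  leading term x_2^2: no divisor's leading term divides it; move -95/24x_2^2 to the remainder.
  leading term x_2: no divisor's leading term divides it; move 685/72x_2 to the remainder.
  leading term 1: no divisor's leading term divides it; move 125/36 to the remainder.
  remainder -5/6x_2^3 - 95/24x_2^2 + 685/72x_2 + 125/36 ≠ 0; add h_4 = -5/6x_2^3 - 95/24x_2^2 + 685/72x_2 + 125/36 to the basis.

S(f_1,f_3): lcm = x_1x_2. S = 7/4x_1 - 1/3x_2^2 + 11/4x_2 - 23/3.
  leading term x_1: subtract (7/36)·f_3 from 7/4x_1 - 1/3x_2^2 + 11/4x_2 - 23/3 → -1/3x_2^2 + 13/6x_2 - 3
  leading term x_2^2: no divisor's leading term divides it; move -1/3x_2^2 to the remainder.
  leading term x_2: no divisor's leading term divides it; move 13/6x_2 to the remainder.
  leading term 1: no divisor's leading term divides it; move -3 to the remainder.
  remainder -1/3x_2^2 + 13/6x_2 - 3 ≠ 0; add h_5 = -1/3x_2^2 + 13/6x_2 - 3 to the basis.

S(f_2,f_3): lcm = x_1^2. S = -1/3x_1x_2 + 13/6x_1 + 5/6x_2^2 + 5/2x_2 - 34/3.
  leading term x_1x_2: subtract (-1/12)·f_1 from -1/3x_1x_2 + 13/6x_1 + 5/6x_2^2 + 5/2x_2 - 34/3 → 11/4x_1 + 5/6x_2^2 + 91/36x_2 - 125/9
  leading term x_1: subtract (11/36)·f_3 from 11/4x_1 + 5/6x_2^2 + 91/36x_2 - 125/9 → 5/6x_2^2 + 29/18x_2 - 59/9
  leading term x_2^2: subtract (-5/2)·h_5 from 5/6x_2^2 + 29/18x_2 - 59/9 → 253/36x_2 - 253/18
  leading term x_2: no divisor's leading term divides it; move 253/36x_2 to the remainder.
  leading term 1: no divisor's leading term divides it; move -253/18 to the remainder.
  remainder 253/36x_2 - 253/18 ≠ 0; add h_6 = 253/36x_2 - 253/18 to the basis.

S(f_1,h_4): lcm = x_1x_2^3. S = -3x_1x_2^2 + 137/12x_1x_2 + 25/6x_1 + 1/12x_2^3 - 23/3x_2^2.
  leading term x_1x_2^2: subtract (-3/4x_2)·f_1 from -3x_1x_2^2 + 137/12x_1x_2 + 25/6x_1 + 1/12x_2^3 - 23/3x_2^2 → 50/3x_1x_2 + 25/6x_1 + 1/12x_2^3 - 89/12x_2^2 - 23x_2
  leading term x_1x_2: subtract (25/6)·f_1 from 50/3x_1x_2 + 25/6x_1 + 1/12x_2^3 - 89/12x_2^2 - 23x_2 → -25x_1 + 1/12x_2^3 - 89/12x_2^2 - 439/18x_2 + 1150/9
  leading term x_1: subtract (-25/9)·f_3 from -25x_1 + 1/12x_2^3 - 89/12x_2^2 - 439/18x_2 + 1150/9 → 1/12x_2^3 - 89/12x_2^2 - 289/18x_2 + 550/9
  leading term x_2^3: subtract (-1/10)·h_4 from 1/12x_2^3 - 89/12x_2^2 - 289/18x_2 + 550/9 → -125/16x_2^2 - 725/48x_2 + 1475/24
  leading term x_2^2: subtract (375/16)·h_5 from -125/16x_2^2 - 725/48x_2 + 1475/24 → -6325/96x_2 + 6325/48
  leading term x_2: subtract (-75/8)·h_6 from -6325/96x_2 + 6325/48 → 0
  remainder 0.

S(f_2,h_4): leading monomials are coprime, so the S-polynomial reduces to 0 (Buchberger's first criterion).
S(f_3,h_4): leading monomials are coprime, so the S-polynomial reduces to 0 (Buchberger's first criterion).
S(f_1,h_5): lcm = x_1x_2^2. S = 33/4x_1x_2 - 9x_1 + 1/12x_2^2 - 23/3x_2.
  leading term x_1x_2: subtract (33/16)·f_1 from 33/4x_1x_2 - 9x_1 + 1/12x_2^2 - 23/3x_2 → -375/16x_1 + 1/12x_2^2 - 401/48x_2 + 253/4
  leading term x_1: subtract (-125/48)·f_3 from -375/16x_1 + 1/12x_2^2 - 401/48x_2 + 253/4 → 1/12x_2^2 - 13/24x_2 + 3/4
  leading term x_2^2: subtract (-1/4)·h_5 from 1/12x_2^2 - 13/24x_2 + 3/4 → 0
  remainder 0.

S(f_2,h_5): leading monomials are coprime, so the S-polynomial reduces to 0 (Buchberger's first criterion).
S(f_3,h_5): leading monomials are coprime, so the S-polynomial reduces to 0 (Buchberger's first criterion).
S(h_4,h_5): lcm = x_2^3. S = 45/4x_2^2 - 245/12x_2 - 25/6.
  leading term x_2^2: subtract (-135/4)·h_5 from 45/4x_2^2 - 245/12x_2 - 25/6 → 1265/24x_2 - 1265/12
  leading term x_2: subtract (15/2)·h_6 from 1265/24x_2 - 1265/12 → 0
  remainder 0.

S(f_1,h_6): lcm = x_1x_2. S = 15/4x_1 + 1/12x_2 - 23/3.
  leading term x_1: subtract (5/12)·f_3 from 15/4x_1 + 1/12x_2 - 23/3 → -7/6x_2 + 7/3
  leading term x_2: subtract (-42/253)·h_6 from -7/6x_2 + 7/3 → 0
  remainder 0.

S(f_2,h_6): leading monomials are coprime, so the S-polynomial reduces to 0 (Buchberger's first criterion).
S(f_3,h_6): leading monomials are coprime, so the S-polynomial reduces to 0 (Buchberger's first criterion).
S(h_4,h_6): lcm = x_2^3. S = 27/4x_2^2 - 137/12x_2 - 25/6.
  leading term x_2^2: subtract (-81/4)·h_5 from 27/4x_2^2 - 137/12x_2 - 25/6 → 779/24x_2 - 779/12
  leading term x_2: subtract (2337/506)·h_6 from 779/24x_2 - 779/12 → 0
  remainder 0.

S(h_5,h_6): lcm = x_2^2. S = -9/2x_2 + 9.
  leading term x_2: subtract (-162/253)·h_6 from -9/2x_2 + 9 → 0
  remainder 0.

Every S-polynomial of the final basis reduces to 0, so we have a Gröbner basis.
Inter-reduce: drop elements whose leading term is divisible by another's, tail-reduce, and make monic.
Reduced Gröbner basis: {x_1 - 2, x_2 - 2}.
Label its elements g_1 = x_1 - 2, g_2 = x_2 - 2.

Reduce p = -10x_1x_2 + 4x_2 + 32 modulo G:
  leading term x_1x_2: subtract (-10x_2)·g_1 from -10x_1x_2 + 4x_2 + 32 → -16x_2 + 32
  leading term x_2: subtract (-16)·g_2 from -16x_2 + 32 → 0
  normal form = 0.
Since the normal form is 0, p ∈ I.

Ideal membership is decidable via reduction modulo a Gröbner basis.

-10x_1x_2 + 4x_2 + 32 lies in I (it reduces to 0).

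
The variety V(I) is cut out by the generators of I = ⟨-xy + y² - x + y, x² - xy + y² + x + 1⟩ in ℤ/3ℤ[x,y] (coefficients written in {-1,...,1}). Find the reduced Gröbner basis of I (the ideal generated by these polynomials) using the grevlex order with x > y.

G = {y³ - y² - y + 1, x² - x - y + 1, xy - y² + x - y}

f_1 = -xy + y² - x + y, LT = xy.
f_2 = x² - xy + y² + x + 1, LT = x².

S(f_1,f_2): lcm = x²y. S = -y³ + x² + xy - y.
  reduce S modulo (f_1, f_2):
  remainder -y³ + y² + y - 1 ≠ 0; add g_3 = -y³ + y² + y - 1 to the basis.

The other S-polynomials (S(f_1,g_3), S(f_2,g_3)) all reduce to 0 modulo the current basis, so we have a Gröbner basis.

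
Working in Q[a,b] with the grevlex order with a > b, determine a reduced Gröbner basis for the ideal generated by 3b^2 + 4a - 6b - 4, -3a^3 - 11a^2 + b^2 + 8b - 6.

G = {a^3 + 11/3a^2 + 4/9a - 10/3b + 14/9, b^2 + 4/3a - 2b - 4/3}

f_1 = 3b^2 + 4a - 6b - 4, LT = b^2.
f_2 = -3a^3 - 11a^2 + b^2 + 8b - 6, LT = a^3.

S(f_1,f_2): leading monomials are coprime, so the S-polynomial reduces to 0 (Buchberger's first criterion).
Every S-polynomial of the final basis reduces to 0, so we have a Gröbner basis.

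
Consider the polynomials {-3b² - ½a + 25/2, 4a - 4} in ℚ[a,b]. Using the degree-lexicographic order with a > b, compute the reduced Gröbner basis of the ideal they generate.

f_1 = -3b² - ½a + 25/2, LT = b².
f_2 = 4a - 4, LT = a.

The S-polynomials (S(f_1,f_2)) all reduce to 0 modulo the current basis, so we have a Gröbner basis.

G = {b² - 4, a - 1}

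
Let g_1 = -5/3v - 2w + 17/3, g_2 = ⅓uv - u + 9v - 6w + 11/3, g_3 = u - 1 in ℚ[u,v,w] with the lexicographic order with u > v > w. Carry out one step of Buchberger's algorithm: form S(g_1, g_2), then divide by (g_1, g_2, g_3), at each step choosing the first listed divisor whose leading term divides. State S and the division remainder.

lcm(LM(g_1), LM(g_2)) = uv.
S = (lcm/LT(g_1))·g_1 − (lcm/LT(g_2))·g_2 = 6/5uw - ⅖u - 27v + 18w - 11.
Reduce S modulo (g_1, g_2, g_3) in that order:
  leading term uw: subtract (6/5w)·g_3 from 6/5uw - ⅖u - 27v + 18w - 11 → -⅖u - 27v + 96/5w - 11
  leading term u: subtract (-⅖)·g_3 from -⅖u - 27v + 96/5w - 11 → -27v + 96/5w - 57/5
  leading term v: subtract (81/5)·g_1 from -27v + 96/5w - 57/5 → 258/5w - 516/5
  leading term w: no divisor's leading term divides it; move 258/5w to the remainder.
  leading term 1: no divisor's leading term divides it; move -516/5 to the remainder.
The remainder 258/5w - 516/5 is nonzero, so it would be added as the next basis element.

S(g_1, g_2) = 6/5uw - ⅖u - 27v + 18w - 11; remainder on division = 258/5w - 516/5.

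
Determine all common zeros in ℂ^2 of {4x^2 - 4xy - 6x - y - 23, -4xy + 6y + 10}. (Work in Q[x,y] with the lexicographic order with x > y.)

Compute a lex Gröbner basis by Buchberger's algorithm.
f_1 = 4x^2 - 4xy - 6x - y - 23, LT = x^2.
f_2 = -4xy + 6y + 10, LT = xy.

S(f_1,f_2): lcm = x^2y. S = -xy^2 + 5/2x - 1/4y^2 - 23/4y.
  leading term xy^2: subtract (1/4y)·f_2 from -xy^2 + 5/2x - 1/4y^2 - 23/4y → 5/2x - 7/4y^2 - 33/4y
  leading term x: no divisor's leading term divides it; move 5/2x to the remainder.
  leading term y^2: no divisor's leading term divides it; move -7/4y^2 to the remainder.
  leading term y: no divisor's leading term divides it; move -33/4y to the remainder.
  remainder 5/2x - 7/4y^2 - 33/4y ≠ 0; add h_3 = 5/2x - 7/4y^2 - 33/4y to the basis.

S(f_2,h_3): lcm = xy. S = 7/10y^3 + 33/10y^2 - 3/2y - 5/2.
  leading term y^3: no divisor's leading term divides it; move 7/10y^3 to the remainder.
  leading term y^2: no divisor's leading term divides it; move 33/10y^2 to the remainder.
  leading term y: no divisor's leading term divides it; move -3/2y to the remainder.
  leading term 1: no divisor's leading term divides it; move -5/2 to the remainder.
  remainder 7/10y^3 + 33/10y^2 - 3/2y - 5/2 ≠ 0; add h_4 = 7/10y^3 + 33/10y^2 - 3/2y - 5/2 to the basis.

The other S-polynomials (S(f_1,h_3), S(f_1,h_4), S(f_2,h_4), S(h_3,h_4)) all reduce to 0 modulo the current basis, so we have a Gröbner basis.
Inter-reduce: drop elements whose leading term is divisible by another's, tail-reduce, and make monic.
Reduced Gröbner basis: {x - 7/10y^2 - 33/10y, y^3 + 33/7y^2 - 15/7y - 25/7}.

Since the basis is lex-ordered, y^3 + 33/7y^2 - 15/7y - 25/7 is univariate in y. Its roots are {-5, -5/7, 1}. Back-substituting each root into the other basis elements fixes the other coordinates.
  y = -5: the earlier basis element becomes x - 1 = 0, giving x = 1 — point (1, -5).
  y = -5/7: the earlier basis element becomes x + 2 = 0, giving x = -2 — point (-2, -5/7).
  y = 1: the earlier basis element becomes x - 4 = 0, giving x = 4 — point (4, 1).
Each listed point satisfies every original equation (direct substitution).
Zero-dimensionality of the ideal guarantees finitely many solutions over ℂ.

{(1, -5), (-2, -5/7), (4, 1)}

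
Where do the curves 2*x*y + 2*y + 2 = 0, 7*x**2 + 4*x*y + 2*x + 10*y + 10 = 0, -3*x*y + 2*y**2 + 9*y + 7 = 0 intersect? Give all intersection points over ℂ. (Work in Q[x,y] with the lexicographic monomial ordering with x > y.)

Compute a lex Gröbner basis by Buchberger's algorithm.
f_1 = 2*x*y + 2*y + 2, LT = x*y.
f_2 = 7*x**2 + 4*x*y + 2*x + 10*y + 10, LT = x**2.
f_3 = -3*x*y + 2*y**2 + 9*y + 7, LT = x*y.

S(f_1,f_2): lcm = x**2*y. S = -4/7*x*y**2 + 5/7*x*y + x - 10/7*y**2 - 10/7*y.
  reduce S modulo (f_1, f_2, f_3):
  remainder x - 6/7*y**2 - 11/7*y - 5/7 ≠ 0; add h_4 = x - 6/7*y**2 - 11/7*y - 5/7 to the basis.

S(f_1,f_3): lcm = x*y. S = 2/3*y**2 + 4*y + 10/3.
  reduce S modulo (f_1, f_2, f_3, h_4):
  remainder 2/3*y**2 + 4*y + 10/3 ≠ 0; add h_5 = 2/3*y**2 + 4*y + 10/3 to the basis.

S(f_2,f_3): lcm = x**2*y. S = 26/21*x*y**2 + 23/7*x*y + 7/3*x + 10/7*y**2 + 10/7*y.
  reduce S modulo (f_1, f_2, f_3, h_4, h_5):
  remainder -88/7*y - 88/7 ≠ 0; add h_6 = -88/7*y - 88/7 to the basis.

The other S-polynomials (S(f_1,h_4), S(f_2,h_4), S(f_3,h_4), S(f_1,h_5), S(f_2,h_5), S(f_3,h_5), S(h_4,h_5), S(f_1,h_6), S(f_2,h_6), S(f_3,h_6), S(h_4,h_6), S(h_5,h_6)) all reduce to 0 modulo the current basis, so we have a Gröbner basis.
Inter-reduce: drop elements whose leading term is divisible by another's, tail-reduce, and make monic.
Reduced Gröbner basis: {x, y + 1}.

A lex Gröbner basis eliminates variables successively. Here y + 1 depends only on y, with roots {-1}; lifting each root through the earlier basis elements recovers the full solutions.
  y = -1: the earlier basis element becomes x = 0, giving x = 0 — point (0, -1).

{(0, -1)}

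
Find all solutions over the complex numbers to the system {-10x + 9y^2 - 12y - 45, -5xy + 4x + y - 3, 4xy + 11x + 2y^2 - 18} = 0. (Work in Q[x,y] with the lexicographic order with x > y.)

Compute a lex Gröbner basis by Buchberger's algorithm.
f_1 = -10x + 9y^2 - 12y - 45, LT = x.
f_2 = -5xy + 4x + y - 3, LT = xy.
f_3 = 4xy + 11x + 2y^2 - 18, LT = xy.

S(f_1,f_2): lcm = xy. S = 4/5x - 9/10y^3 + 6/5y^2 + 47/10y - 3/5.
  reduce S modulo (f_1, f_2, f_3):
  remainder -9/10y^3 + 48/25y^2 + 187/50y - 21/5 ≠ 0; add h_4 = -9/10y^3 + 48/25y^2 + 187/50y - 21/5 to the basis.

S(f_1,f_3): lcm = xy. S = -11/4x - 9/10y^3 + 7/10y^2 + 9/2y + 9/2.
  reduce S modulo (f_1, f_2, f_3, h_4):
  remainder -739/200y^2 + 203/50y + 843/40 ≠ 0; add h_5 = -739/200y^2 + 203/50y + 843/40 to the basis.

S(f_3,h_4): lcm = xy^3. S = 293/60xy^2 + 187/45xy - 14/3x + 1/2y^4 - 9/2y^2.
  reduce S modulo (f_1, f_2, f_3, h_4, h_5):
  remainder 2628379/1995300y - 2628379/665100 ≠ 0; add h_6 = 2628379/1995300y - 2628379/665100 to the basis.

The other S-polynomials (S(f_2,f_3), S(f_1,h_4), S(f_2,h_4), S(f_1,h_5), S(f_2,h_5), S(f_3,h_5), S(h_4,h_5), S(f_1,h_6), S(f_2,h_6), S(f_3,h_6), S(h_4,h_6), S(h_5,h_6)) all reduce to 0 modulo the current basis, so we have a Gröbner basis.
Inter-reduce: drop elements whose leading term is divisible by another's, tail-reduce, and make monic.
Reduced Gröbner basis: {x, y - 3}.

The lex basis is triangular: the last element involves only y. Solving y - 3 = 0 gives y ∈ {3}; substituting each value into the earlier elements determines the remaining variables.
  y = 3: the earlier basis element becomes x = 0, giving x = 0 — point (0, 3).
This is the nonlinear analogue of row-reducing a linear system.

{(0, 3)}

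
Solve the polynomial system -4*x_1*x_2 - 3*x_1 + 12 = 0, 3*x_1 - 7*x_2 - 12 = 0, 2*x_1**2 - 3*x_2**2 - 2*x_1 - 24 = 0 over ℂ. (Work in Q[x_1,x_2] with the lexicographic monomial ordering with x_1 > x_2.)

{(4, 0)}

Compute a lex Gröbner basis by Buchberger's algorithm.
f_1 = -4*x_1*x_2 - 3*x_1 + 12, LT = x_1*x_2.
f_2 = 3*x_1 - 7*x_2 - 12, LT = x_1.
f_3 = 2*x_1**2 - 2*x_1 - 3*x_2**2 - 24, LT = x_1**2.

S(f_1,f_2): lcm = x_1*x_2. S = 3/4*x_1 + 7/3*x_2**2 + 4*x_2 - 3.
  leading term x_1: subtract (1/4)·f_2 from 3/4*x_1 + 7/3*x_2**2 + 4*x_2 - 3 → 7/3*x_2**2 + 23/4*x_2
  leading term x_2**2: no divisor's leading term divides it; move 7/3*x_2**2 to the remainder.
  leading term x_2: no divisor's leading term divides it; move 23/4*x_2 to the remainder.
  remainder 7/3*x_2**2 + 23/4*x_2 ≠ 0; add h_4 = 7/3*x_2**2 + 23/4*x_2 to the basis.

S(f_1,f_3): lcm = x_1**2*x_2. S = 3/4*x_1**2 + x_1*x_2 - 3*x_1 + 3/2*x_2**3 + 12*x_2.
  leading term x_1**2: subtract (1/4*x_1)·f_2 from 3/4*x_1**2 + x_1*x_2 - 3*x_1 + 3/2*x_2**3 + 12*x_2 → 11/4*x_1*x_2 + 3/2*x_2**3 + 12*x_2
  leading term x_1*x_2: subtract (-11/16)·f_1 from 11/4*x_1*x_2 + 3/2*x_2**3 + 12*x_2 → -33/16*x_1 + 3/2*x_2**3 + 12*x_2 + 33/4
  leading term x_1: subtract (-11/16)·f_2 from -33/16*x_1 + 3/2*x_2**3 + 12*x_2 + 33/4 → 3/2*x_2**3 + 115/16*x_2
  leading term x_2**3: subtract (9/14*x_2)·h_4 from 3/2*x_2**3 + 115/16*x_2 → -207/56*x_2**2 + 115/16*x_2
  leading term x_2**2: subtract (-621/392)·h_4 from -207/56*x_2**2 + 115/16*x_2 → 25553/1568*x_2
  leading term x_2: no divisor's leading term divides it; move 25553/1568*x_2 to the remainder.
  remainder 25553/1568*x_2 ≠ 0; add h_5 = 25553/1568*x_2 to the basis.

The other S-polynomials (S(f_2,f_3), S(f_1,h_4), S(f_2,h_4), S(f_3,h_4), S(f_1,h_5), S(f_2,h_5), S(f_3,h_5), S(h_4,h_5)) all reduce to 0 modulo the current basis, so we have a Gröbner basis.
Inter-reduce: drop elements whose leading term is divisible by another's, tail-reduce, and make monic.
Reduced Gröbner basis: {x_1 - 4, x_2}.

The lex basis is triangular: the last element involves only x_2. Solving x_2 = 0 gives x_2 ∈ {0}; substituting each value into the earlier elements determines the remaining variables.
  x_2 = 0: the earlier basis element becomes x_1 - 4 = 0, giving x_1 = 4 — point (4, 0).
Each listed point satisfies every original equation (direct substitution).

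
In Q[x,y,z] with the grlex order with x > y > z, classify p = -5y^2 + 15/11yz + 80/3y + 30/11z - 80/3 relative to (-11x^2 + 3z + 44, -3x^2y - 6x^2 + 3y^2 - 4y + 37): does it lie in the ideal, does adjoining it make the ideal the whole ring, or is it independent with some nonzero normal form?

Adjoining -5y^2 + 15/11yz + 80/3y + 30/11z - 80/3 makes the ideal the whole ring: the system is inconsistent.

First compute the reduced Gröbner basis of I by Buchberger's algorithm.
f_1 = -11x^2 + 3z + 44, LT = x^2.
f_2 = -3x^2y - 6x^2 + 3y^2 - 4y + 37, LT = x^2y.

S(f_1,f_2): lcm = x^2y. S = -2x^2 + y^2 - 3/11yz - 16/3y + 37/3.
  leading term x^2: subtract (2/11)·f_1 from -2x^2 + y^2 - 3/11yz - 16/3y + 37/3 → y^2 - 3/11yz - 16/3y - 6/11z + 13/3
  leading term y^2: no divisor's leading term divides it; move y^2 to the remainder.
  leading term yz: no divisor's leading term divides it; move -3/11yz to the remainder.
  leading term y: no divisor's leading term divides it; move -16/3y to the remainder.
  leading term z: no divisor's leading term divides it; move -6/11z to the remainder.
  leading term 1: no divisor's leading term divides it; move 13/3 to the remainder.
  remainder y^2 - 3/11yz - 16/3y - 6/11z + 13/3 ≠ 0; add h_3 = y^2 - 3/11yz - 16/3y - 6/11z + 13/3 to the basis.

The other S-polynomials (S(f_1,h_3), S(f_2,h_3)) all reduce to 0 modulo the current basis, so we have a Gröbner basis.
Inter-reduce: drop elements whose leading term is divisible by another's, tail-reduce, and make monic.
Reduced Gröbner basis: {x^2 - 3/11z - 4, y^2 - 3/11yz - 16/3y - 6/11z + 13/3}.
Label its elements g_1 = x^2 - 3/11z - 4, g_2 = y^2 - 3/11yz - 16/3y - 6/11z + 13/3.

Reduce p = -5y^2 + 15/11yz + 80/3y + 30/11z - 80/3 modulo G:
  leading term y^2: subtract (-5)·g_2 from -5y^2 + 15/11yz + 80/3y + 30/11z - 80/3 → -5
  leading term 1: no divisor's leading term divides it; move -5 to the remainder.
  normal form = -5.
The normal form is nonzero, so p ∉ I. Since p minus its normal form lies in I, I + (p) = I + (r) where r = -5; decide whether this ideal is the whole ring.
Here r = -5 is a nonzero constant, hence a unit: 1 ∈ I + (p), the Gröbner basis of I + (p) is {1}, and the enlarged system has no common solution — adjoining p is inconsistent.

The remainder on division by a Gröbner basis is unique — it is the normal form.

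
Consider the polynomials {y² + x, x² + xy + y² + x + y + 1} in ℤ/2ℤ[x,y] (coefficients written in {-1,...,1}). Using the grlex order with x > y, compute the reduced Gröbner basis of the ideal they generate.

G = {x² + xy + y + 1, y² + x}

f_1 = y² + x, LT = y².
f_2 = x² + xy + y² + x + y + 1, LT = x².

The S-polynomials (S(f_1,f_2)) all reduce to 0 modulo the current basis, so we have a Gröbner basis.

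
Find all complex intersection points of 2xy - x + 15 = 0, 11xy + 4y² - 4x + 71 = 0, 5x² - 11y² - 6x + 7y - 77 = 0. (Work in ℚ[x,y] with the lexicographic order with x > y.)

Compute a lex Gröbner basis by Buchberger's algorithm.
f_1 = 2xy - x + 15, LT = xy.
f_2 = 11xy - 4x + 4y² + 71, LT = xy.
f_3 = 5x² - 6x - 11y² + 7y - 77, LT = x².

S(f_1,f_2): lcm = xy. S = -3/22x - 4/11y² + 23/22.
  leading term x: no divisor's leading term divides it; move -3/22x to the remainder.
  leading term y²: no divisor's leading term divides it; move -4/11y² to the remainder.
  leading term 1: no divisor's leading term divides it; move 23/22 to the remainder.
  remainder -3/22x - 4/11y² + 23/22 ≠ 0; add h_4 = -3/22x - 4/11y² + 23/22 to the basis.

S(f_1,f_3): lcm = x²y. S = -½x² + 6/5xy + 15/2x + 11/5y³ - 7/5y² + 77/5y.
  leading term x²: subtract (-1/10)·f_3 from -½x² + 6/5xy + 15/2x + 11/5y³ - 7/5y² + 77/5y → 6/5xy + 69/10x + 11/5y³ - 5/2y² + 161/10y - 77/10
  leading term xy: subtract (⅗)·f_1 from 6/5xy + 69/10x + 11/5y³ - 5/2y² + 161/10y - 77/10 → 15/2x + 11/5y³ - 5/2y² + 161/10y - 167/10
  leading term x: subtract (-55)·h_4 from 15/2x + 11/5y³ - 5/2y² + 161/10y - 167/10 → 11/5y³ - 45/2y² + 161/10y + 204/5
  leading term y³: no divisor's leading term divides it; move 11/5y³ to the remainder.
  leading term y²: no divisor's leading term divides it; move -45/2y² to the remainder.
  leading term y: no divisor's leading term divides it; move 161/10y to the remainder.
  leading term 1: no divisor's leading term divides it; move 204/5 to the remainder.
  remainder 11/5y³ - 45/2y² + 161/10y + 204/5 ≠ 0; add h_5 = 11/5y³ - 45/2y² + 161/10y + 204/5 to the basis.

S(f_2,f_3): lcm = x²y. S = -4/11x² + 4/11xy² + 6/5xy + 71/11x + 11/5y³ - 7/5y² + 77/5y.
  leading term x²: subtract (-4/55)·f_3 from -4/11x² + 4/11xy² + 6/5xy + 71/11x + 11/5y³ - 7/5y² + 77/5y → 4/11xy² + 6/5xy + 331/55x + 11/5y³ - 11/5y² + 175/11y - 28/5
  leading term xy²: subtract (2/11y)·f_1 from 4/11xy² + 6/5xy + 331/55x + 11/5y³ - 11/5y² + 175/11y - 28/5 → 76/55xy + 331/55x + 11/5y³ - 11/5y² + 145/11y - 28/5
  leading term xy: subtract (38/55)·f_1 from 76/55xy + 331/55x + 11/5y³ - 11/5y² + 145/11y - 28/5 → 369/55x + 11/5y³ - 11/5y² + 145/11y - 878/55
  leading term x: subtract (-246/5)·h_4 from 369/55x + 11/5y³ - 11/5y² + 145/11y - 878/55 → 11/5y³ - 221/11y² + 145/11y + 1951/55
  leading term y³: subtract (1)·h_5 from 11/5y³ - 221/11y² + 145/11y + 1951/55 → 53/22y² - 321/110y - 293/55
  leading term y²: no divisor's leading term divides it; move 53/22y² to the remainder.
  leading term y: no divisor's leading term divides it; move -321/110y to the remainder.
  leading term 1: no divisor's leading term divides it; move -293/55 to the remainder.
  remainder 53/22y² - 321/110y - 293/55 ≠ 0; add h_6 = 53/22y² - 321/110y - 293/55 to the basis.

S(f_1,h_4): lcm = xy. S = -½x - 8/3y³ + 23/3y + 15/2.
  leading term x: subtract (11/3)·h_4 from -½x - 8/3y³ + 23/3y + 15/2 → -8/3y³ + 4/3y² + 23/3y + 11/3
  leading term y³: subtract (-40/33)·h_5 from -8/3y³ + 4/3y² + 23/3y + 11/3 → -856/33y² + 299/11y + 1753/33
  leading term y²: subtract (-1712/159)·h_6 from -856/33y² + 299/11y + 1753/33 → -12357/2915y - 12357/2915
  leading term y: no divisor's leading term divides it; move -12357/2915y to the remainder.
  leading term 1: no divisor's leading term divides it; move -12357/2915 to the remainder.
  remainder -12357/2915y - 12357/2915 ≠ 0; add h_7 = -12357/2915y - 12357/2915 to the basis.

The other S-polynomials (S(f_2,h_4), S(f_3,h_4), S(f_1,h_5), S(f_2,h_5), S(f_3,h_5), S(h_4,h_5), S(f_1,h_6), S(f_2,h_6), S(f_3,h_6), S(h_4,h_6), S(h_5,h_6), S(f_1,h_7), S(f_2,h_7), S(f_3,h_7), S(h_4,h_7), S(h_5,h_7), S(h_6,h_7)) all reduce to 0 modulo the current basis, so we have a Gröbner basis.
Inter-reduce: drop elements whose leading term is divisible by another's, tail-reduce, and make monic.
Reduced Gröbner basis: {x - 5, y + 1}.

A lex Gröbner basis eliminates variables successively. Here y + 1 depends only on y, with roots {-1}; lifting each root through the earlier basis elements recovers the full solutions.
  y = -1: the earlier basis element becomes x - 5 = 0, giving x = 5 — point (5, -1).
Substituting each solution back into the original system confirms all equations vanish.

{(5, -1)}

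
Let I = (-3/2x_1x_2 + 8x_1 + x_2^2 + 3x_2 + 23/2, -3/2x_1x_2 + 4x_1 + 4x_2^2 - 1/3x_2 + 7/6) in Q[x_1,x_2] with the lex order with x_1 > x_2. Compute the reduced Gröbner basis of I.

G = {x_1 - 3/4x_2^2 + 5/6x_2 + 31/12, x_2^3 - 22/3x_2^2 - 5/27x_2 + 220/27}

The reduced Gröbner basis is the canonical form of the ideal for this ordering.

f_1 = -3/2x_1x_2 + 8x_1 + x_2^2 + 3x_2 + 23/2, LT = x_1x_2.
f_2 = -3/2x_1x_2 + 4x_1 + 4x_2^2 - 1/3x_2 + 7/6, LT = x_1x_2.

S(f_1,f_2): lcm = x_1x_2. S = -8/3x_1 + 2x_2^2 - 20/9x_2 - 62/9.
  leading term x_1: no divisor's leading term divides it; move -8/3x_1 to the remainder.
  leading term x_2^2: no divisor's leading term divides it; move 2x_2^2 to the remainder.
  leading term x_2: no divisor's leading term divides it; move -20/9x_2 to the remainder.
  leading term 1: no divisor's leading term divides it; move -62/9 to the remainder.
  remainder -8/3x_1 + 2x_2^2 - 20/9x_2 - 62/9 ≠ 0; add g_3 = -8/3x_1 + 2x_2^2 - 20/9x_2 - 62/9 to the basis.

S(f_1,g_3): lcm = x_1x_2. S = -16/3x_1 + 3/4x_2^3 - 3/2x_2^2 - 55/12x_2 - 23/3.
  leading term x_1: subtract (2)·g_3 from -16/3x_1 + 3/4x_2^3 - 3/2x_2^2 - 55/12x_2 - 23/3 → 3/4x_2^3 - 11/2x_2^2 - 5/36x_2 + 55/9
  leading term x_2^3: no divisor's leading term divides it; move 3/4x_2^3 to the remainder.
  leading term x_2^2: no divisor's leading term divides it; move -11/2x_2^2 to the remainder.
  leading term x_2: no divisor's leading term divides it; move -5/36x_2 to the remainder.
  leading term 1: no divisor's leading term divides it; move 55/9 to the remainder.
  remainder 3/4x_2^3 - 11/2x_2^2 - 5/36x_2 + 55/9 ≠ 0; add g_4 = 3/4x_2^3 - 11/2x_2^2 - 5/36x_2 + 55/9 to the basis.

The other S-polynomials (S(f_2,g_3), S(f_1,g_4), S(f_2,g_4), S(g_3,g_4)) all reduce to 0 modulo the current basis, so we have a Gröbner basis.
Inter-reduce: drop elements whose leading term is divisible by another's, tail-reduce, and make monic.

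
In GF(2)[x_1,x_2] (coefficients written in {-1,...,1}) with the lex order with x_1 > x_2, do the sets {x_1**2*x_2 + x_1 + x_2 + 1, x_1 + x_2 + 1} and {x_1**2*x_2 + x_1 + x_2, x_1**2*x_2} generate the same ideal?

No, the ideals differ.

For a fixed monomial order, each ideal has a unique reduced Gröbner basis; comparing bases decides equality.
Buchberger on the first generating set:
f_1 = x_1**2*x_2 + x_1 + x_2 + 1, LT = x_1**2*x_2.
f_2 = x_1 + x_2 + 1, LT = x_1.

S(f_1,f_2): lcm = x_1**2*x_2. S = x_1*x_2**2 + x_1*x_2 + x_1 + x_2 + 1.
  leading term x_1*x_2**2: subtract (x_2**2)·f_2 from x_1*x_2**2 + x_1*x_2 + x_1 + x_2 + 1 → x_1*x_2 + x_1 + x_2**3 + x_2**2 + x_2 + 1
  leading term x_1*x_2: subtract (x_2)·f_2 from x_1*x_2 + x_1 + x_2**3 + x_2**2 + x_2 + 1 → x_1 + x_2**3 + 1
  leading term x_1: subtract (1)·f_2 from x_1 + x_2**3 + 1 → x_2**3 + x_2
  leading term x_2**3: no divisor's leading term divides it; move x_2**3 to the remainder.
  leading term x_2: no divisor's leading term divides it; move x_2 to the remainder.
  remainder x_2**3 + x_2 ≠ 0; add g_3 = x_2**3 + x_2 to the basis.

S(f_1,g_3): lcm = x_1**2*x_2**3. S = x_1**2*x_2 + x_1*x_2**2 + x_2**3 + x_2**2.
  leading term x_1**2*x_2: subtract (1)·f_1 from x_1**2*x_2 + x_1*x_2**2 + x_2**3 + x_2**2 → x_1*x_2**2 + x_1 + x_2**3 + x_2**2 + x_2 + 1
  leading term x_1*x_2**2: subtract (x_2**2)·f_2 from x_1*x_2**2 + x_1 + x_2**3 + x_2**2 + x_2 + 1 → x_1 + x_2 + 1
  leading term x_1: subtract (1)·f_2 from x_1 + x_2 + 1 → 0
  remainder 0.

S(f_2,g_3): leading monomials are coprime, so the S-polynomial reduces to 0 (Buchberger's first criterion).
Every S-polynomial of the final basis reduces to 0, so we have a Gröbner basis.
Inter-reduce: drop elements whose leading term is divisible by another's, tail-reduce, and make monic.
Reduced Gröbner basis: {x_1 + x_2 + 1, x_2**3 + x_2}.

Buchberger on the second generating set:
h_1 = x_1**2*x_2 + x_1 + x_2, LT = x_1**2*x_2.
h_2 = x_1**2*x_2, LT = x_1**2*x_2.

S(h_1,h_2): lcm = x_1**2*x_2. S = x_1 + x_2.
  leading term x_1: no divisor's leading term divides it; move x_1 to the remainder.
  leading term x_2: no divisor's leading term divides it; move x_2 to the remainder.
  remainder x_1 + x_2 ≠ 0; add k_3 = x_1 + x_2 to the basis.

S(h_1,k_3): lcm = x_1**2*x_2. S = x_1*x_2**2 + x_1 + x_2.
  leading term x_1*x_2**2: subtract (x_2**2)·k_3 from x_1*x_2**2 + x_1 + x_2 → x_1 + x_2**3 + x_2
  leading term x_1: subtract (1)·k_3 from x_1 + x_2**3 + x_2 → x_2**3
  leading term x_2**3: no divisor's leading term divides it; move x_2**3 to the remainder.
  remainder x_2**3 ≠ 0; add k_4 = x_2**3 to the basis.

S(h_2,k_3): lcm = x_1**2*x_2. S = x_1*x_2**2.
  leading term x_1*x_2**2: subtract (x_2**2)·k_3 from x_1*x_2**2 → x_2**3
  leading term x_2**3: subtract (1)·k_4 from x_2**3 → 0
  remainder 0.

S(h_1,k_4): lcm = x_1**2*x_2**3. S = x_1*x_2**2 + x_2**3.
  leading term x_1*x_2**2: subtract (x_2**2)·k_3 from x_1*x_2**2 + x_2**3 → 0
  remainder 0.

S(h_2,k_4): lcm = x_1**2*x_2**3. S = 0.
  remainder 0.

S(k_3,k_4): leading monomials are coprime, so the S-polynomial reduces to 0 (Buchberger's first criterion).
Every S-polynomial of the final basis reduces to 0, so we have a Gröbner basis.
Inter-reduce: drop elements whose leading term is divisible by another's, tail-reduce, and make monic.
Reduced Gröbner basis: {x_1 + x_2, x_2**3}.

The bases are distinct; the ideals are different.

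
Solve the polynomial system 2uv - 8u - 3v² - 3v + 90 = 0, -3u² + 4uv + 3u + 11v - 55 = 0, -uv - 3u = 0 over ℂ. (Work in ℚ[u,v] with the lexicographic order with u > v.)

Compute a lex Gröbner basis by Buchberger's algorithm.
f_1 = 2uv - 8u - 3v² - 3v + 90, LT = uv.
f_2 = -3u² + 4uv + 3u + 11v - 55, LT = u².
f_3 = -uv - 3u, LT = uv.

S(f_1,f_2): lcm = u²v. S = -4u² - ⅙uv² - ½uv + 45u + 11/3v² - 55/3v.
  leading term u²: subtract (4/3)·f_2 from -4u² - ⅙uv² - ½uv + 45u + 11/3v² - 55/3v → -⅙uv² - 35/6uv + 41u + 11/3v² - 33v + 220/3
  leading term uv²: subtract (-1/12v)·f_1 from -⅙uv² - 35/6uv + 41u + 11/3v² - 33v + 220/3 → -13/2uv + 41u - ¼v³ + 41/12v² - 51/2v + 220/3
  leading term uv: subtract (-13/4)·f_1 from -13/2uv + 41u - ¼v³ + 41/12v² - 51/2v + 220/3 → 15u - ¼v³ - 19/3v² - 141/4v + 2195/6
  leading term u: no divisor's leading term divides it; move 15u to the remainder.
  leading term v³: no divisor's leading term divides it; move -¼v³ to the remainder.
  leading term v²: no divisor's leading term divides it; move -19/3v² to the remainder.
  leading term v: no divisor's leading term divides it; move -141/4v to the remainder.
  leading term 1: no divisor's leading term divides it; move 2195/6 to the remainder.
  remainder 15u - ¼v³ - 19/3v² - 141/4v + 2195/6 ≠ 0; add h_4 = 15u - ¼v³ - 19/3v² - 141/4v + 2195/6 to the basis.

S(f_1,f_3): lcm = uv. S = -7u - 3/2v² - 3/2v + 45.
  leading term u: subtract (-7/15)·h_4 from -7u - 3/2v² - 3/2v + 45 → -7/60v³ - 401/90v² - 359/20v + 3883/18
  leading term v³: no divisor's leading term divides it; move -7/60v³ to the remainder.
  leading term v²: no divisor's leading term divides it; move -401/90v² to the remainder.
  leading term v: no divisor's leading term divides it; move -359/20v to the remainder.
  leading term 1: no divisor's leading term divides it; move 3883/18 to the remainder.
  remainder -7/60v³ - 401/90v² - 359/20v + 3883/18 ≠ 0; add h_5 = -7/60v³ - 401/90v² - 359/20v + 3883/18 to the basis.

S(f_2,f_3): lcm = u²v. S = -3u² - 4/3uv² - uv - 11/3v² + 55/3v.
  leading term u²: subtract (1)·f_2 from -3u² - 4/3uv² - uv - 11/3v² + 55/3v → -4/3uv² - 5uv - 3u - 11/3v² + 22/3v + 55
  leading term uv²: subtract (-⅔v)·f_1 from -4/3uv² - 5uv - 3u - 11/3v² + 22/3v + 55 → -31/3uv - 3u - 2v³ - 17/3v² + 202/3v + 55
  leading term uv: subtract (-31/6)·f_1 from -31/3uv - 3u - 2v³ - 17/3v² + 202/3v + 55 → -133/3u - 2v³ - 127/6v² + 311/6v + 520
  leading term u: subtract (-133/45)·h_4 from -133/3u - 2v³ - 127/6v² + 311/6v + 520 → -493/180v³ - 10769/270v² - 1047/20v + 86467/54
  leading term v³: subtract (493/21)·h_5 from -493/180v³ - 10769/270v² - 1047/20v + 86467/54 → 453/7v² + 7750/21v - 72725/21
  leading term v²: no divisor's leading term divides it; move 453/7v² to the remainder.
  leading term v: no divisor's leading term divides it; move 7750/21v to the remainder.
  leading term 1: no divisor's leading term divides it; move -72725/21 to the remainder.
  remainder 453/7v² + 7750/21v - 72725/21 ≠ 0; add h_6 = 453/7v² + 7750/21v - 72725/21 to the basis.

S(f_1,h_4): lcm = uv. S = -4u + 1/60v⁴ + 19/45v³ + 17/20v² - 233/9v + 45.
  leading term u: subtract (-4/15)·h_4 from -4u + 1/60v⁴ + 19/45v³ + 17/20v² - 233/9v + 45 → 1/60v⁴ + 16/45v³ - 151/180v² - 1588/45v + 1283/9
  leading term v⁴: subtract (-1/7v)·h_5 from 1/60v⁴ + 16/45v³ - 151/180v² - 1588/45v + 1283/9 → -59/210v³ - 1072/315v² - 313/70v + 1283/9
  leading term v³: subtract (118/49)·h_5 from -59/210v³ - 1072/315v² - 313/70v + 1283/9 → 359/49v² + 1899/49v - 18470/49
  leading term v²: subtract (359/3171)·h_6 from 359/49v² + 1899/49v - 18470/49 → -28787/9513v + 143935/9513
  leading term v: no divisor's leading term divides it; move -28787/9513v to the remainder.
  leading term 1: no divisor's leading term divides it; move 143935/9513 to the remainder.
  remainder -28787/9513v + 143935/9513 ≠ 0; add h_7 = -28787/9513v + 143935/9513 to the basis.

The other S-polynomials (S(f_2,h_4), S(f_3,h_4), S(f_1,h_5), S(f_2,h_5), S(f_3,h_5), S(h_4,h_5), S(f_1,h_6), S(f_2,h_6), S(f_3,h_6), S(h_4,h_6), S(h_5,h_6), S(f_1,h_7), S(f_2,h_7), S(f_3,h_7), S(h_4,h_7), S(h_5,h_7), S(h_6,h_7)) all reduce to 0 modulo the current basis, so we have a Gröbner basis.
Inter-reduce: drop elements whose leading term is divisible by another's, tail-reduce, and make monic.
Reduced Gröbner basis: {u, v - 5}.

Since the basis is lex-ordered, v - 5 is univariate in v. Its roots are {5}. Back-substituting each root into the other basis elements fixes the other coordinates.
  v = 5: the earlier basis element becomes u = 0, giving u = 0 — point (0, 5).
Check: every point annihilates each of the original generators.

{(0, 5)}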